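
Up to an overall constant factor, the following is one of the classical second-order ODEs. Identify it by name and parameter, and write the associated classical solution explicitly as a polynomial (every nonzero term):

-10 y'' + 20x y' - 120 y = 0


All three coefficients share the factor -10; dividing through by -10 gives  y'' - 2x y' + 12 y = 0.
This matches the Hermite equation y'' - 2x y' + 2n y = 0 with 2n = 12, so n = 6; the polynomial solution is H_6(x).
With y = sum_k a_k x^k, matching x^k gives (k+2)(k+1) a_{k+2} = 2(k - n) a_k = 2(k - 6) a_k. The right side vanishes at k = 6, so the series with the parity of 6 terminates at degree 6.
Standard normalization: leading coefficient of H_n is 2^n, so a_6 = 2^6 = 64. Work downward with a_k = (k+1)(k+2) a_{k+2} / (2(k - n)):
  a_4 = (5)(6)(64) / (2(4 - 6)) = 1920/(-4) = -480
  a_2 = (3)(4)(-480) / (2(2 - 6)) = -5760/(-8) = 720
  a_0 = (1)(2)(720) / (2(0 - 6)) = 1440/(-12) = -120
Hence H_6(x) = 64 x^6 - 480 x^4 + 720 x^2 - 120.

H_6(x); series = 64 x^6 - 480 x^4 + 720 x^2 - 120


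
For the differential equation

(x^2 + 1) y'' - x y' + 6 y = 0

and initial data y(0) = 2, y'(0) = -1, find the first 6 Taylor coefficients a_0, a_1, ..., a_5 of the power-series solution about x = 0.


Ansatz: y(x) = sum_{n>=0} a_n x^n, so y'(x) = sum_{n>=1} n a_n x^(n-1) and y''(x) = sum_{n>=2} n(n-1) a_n x^(n-2).
Substitute into P(x) y'' + Q(x) y' + R(x) y = 0 with P(x) = x^2 + 1, Q(x) = -x, R(x) = 6, and match powers of x.
Initial conditions: a_0 = 2, a_1 = -1.
Setting the coefficient of each power of x to zero and solving order by order (substituting the coefficients already found):
  x^0: 2 a_2 + 6 a_0 = 0  ->  2 a_2 = -6 a_0 = -12  ->  a_2 = -6
  x^1: 6 a_3 + 5 a_1 = 0  ->  6 a_3 = -5 a_1 = 5  ->  a_3 = 5/6
  x^2: 12 a_4 + 6 a_2 = 0  ->  12 a_4 = -6 a_2 = 36  ->  a_4 = 3
  x^3: 20 a_5 + 9 a_3 = 0  ->  20 a_5 = -9 a_3 = -15/2  ->  a_5 = -3/8
Truncated series: y(x) = 2 - x - 6 x^2 + (5/6) x^3 + 3 x^4 - (3/8) x^5 + O(x^6).

a_0 = 2; a_1 = -1; a_2 = -6; a_3 = 5/6; a_4 = 3; a_5 = -3/8


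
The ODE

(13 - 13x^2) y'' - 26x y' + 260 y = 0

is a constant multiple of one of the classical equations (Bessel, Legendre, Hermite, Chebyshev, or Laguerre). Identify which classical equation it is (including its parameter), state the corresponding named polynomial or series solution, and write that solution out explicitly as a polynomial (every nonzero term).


All three coefficients share the factor 13; dividing through by 13 gives  (1 - x^2) y'' - 2x y' + 20 y = 0.
This matches the Legendre equation (1 - x^2) y'' - 2x y' + n(n+1) y = 0 (note the -2x y' term) with n(n+1) = 20, so n = 4; the polynomial solution is P_4(x).
With y = sum_k a_k x^k, matching x^k gives (k+2)(k+1) a_{k+2} = [k(k+1) - n(n+1)] a_k = (k - 4)(k + 5) a_k. The right side vanishes at k = 4, so the series with the parity of 4 terminates at degree 4.
Standard normalization (P_n(1) = 1): leading coefficient (2n)!/(2^n (n!)^2) = 40320/(16*576) = 35/8, so a_4 = 35/8. Work downward with a_k = (k+1)(k+2) a_{k+2} / ((k - 4)(k + 5)):
  a_2 = (3)(4)(35/8) / ((2 - 4)(2 + 5)) = (105/2)/(-14) = -15/4
  a_0 = (1)(2)(-15/4) / ((0 - 4)(0 + 5)) = (-15/2)/(-20) = 3/8
Hence P_4(x) = 35 x^4/8 - 15 x^2/4 + 3/8.

P_4(x); series = 35 x^4/8 - 15 x^2/4 + 3/8


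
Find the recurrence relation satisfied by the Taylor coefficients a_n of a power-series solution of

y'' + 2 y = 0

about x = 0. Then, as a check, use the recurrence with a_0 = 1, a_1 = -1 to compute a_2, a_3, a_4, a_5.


Substitute y = sum_n a_n x^n into y'' + (const) y = 0.
y''(x) = sum_{n>=0} (n+2)(n+1) a_{n+2} x^n.
The ODE becomes sum_n [(n+2)(n+1) a_{n+2} + 2 a_n] x^n = 0.
Setting each coefficient to zero gives the recurrence:
  (n+2)(n+1) a_{n+2} + 2 a_n = 0,
  a_{n+2} = -2 / ((n+1)(n+2)) a_n.

Check with a_0 = 1, a_1 = -1 (apply the recurrence for n = 0, 1, 2, 3): a_0 = 1, a_1 = -1, a_2 = -1, a_3 = 1/3, a_4 = 1/6, a_5 = -1/30.

a_{n+2} = -2/((n+1)(n+2)) * a_n; check: a_0 = 1, a_1 = -1, a_2 = -1, a_3 = 1/3, a_4 = 1/6, a_5 = -1/30


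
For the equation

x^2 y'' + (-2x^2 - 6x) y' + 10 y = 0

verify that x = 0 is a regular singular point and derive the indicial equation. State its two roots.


Divide by x^2 to reach normal form y'' + P_1(x) y' + P_2(x) y = 0 with P_1(x) = -2 - 6/x and P_2(x) = 10/x^2.
x = 0 is a singular point because the y'-coefficient -2 - 6/x has a pole at x = 0 and the y-coefficient 10/x^2 has a pole at x = 0.
It is a regular singular point because x P_1(x) = p(x) = -2x - 6 and x^2 P_2(x) = q(x) = 10 are polynomials, hence analytic at x = 0.
p(0) = -6,  q(0) = 10.
Indicial equation: r(r-1) + p(0) r + q(0) = 0, i.e. r^2 + (p(0) - 1) r + q(0) = 0, i.e. r^2 - 7 r + 10 = 0.
Discriminant: (-7)^2 - 4(10) = 9, so r = (7 ± 3)/2.
Solving: r_1 = 5, r_2 = 2.

indicial: r^2 - 7 r + 10 = 0; roots r_1 = 5, r_2 = 2


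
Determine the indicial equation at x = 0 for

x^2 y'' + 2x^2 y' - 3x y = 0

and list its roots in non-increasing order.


Divide by x^2 to reach normal form y'' + P_1(x) y' + P_2(x) y = 0 with P_1(x) = 2 and P_2(x) = -3/x.
x = 0 is a singular point because the y-coefficient -3/x has a pole at x = 0.
It is a regular singular point because x P_1(x) = p(x) = 2x and x^2 P_2(x) = q(x) = -3x are polynomials, hence analytic at x = 0.
p(0) = 0,  q(0) = 0.
Indicial equation: r(r-1) + p(0) r + q(0) = 0, i.e. r^2 + (p(0) - 1) r + q(0) = 0, i.e. r^2 - 1 r = 0.
Discriminant: (-1)^2 - 4(0) = 1, so r = (1 ± 1)/2.
Solving: r_1 = 1, r_2 = 0.

indicial: r^2 - 1 r = 0; roots r_1 = 1, r_2 = 0


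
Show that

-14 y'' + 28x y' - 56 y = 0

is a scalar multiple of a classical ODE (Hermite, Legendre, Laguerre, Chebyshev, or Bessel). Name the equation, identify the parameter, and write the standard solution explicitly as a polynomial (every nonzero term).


All three coefficients share the factor -14; dividing through by -14 gives  y'' - 2x y' + 4 y = 0.
This matches the Hermite equation y'' - 2x y' + 2n y = 0 with 2n = 4, so n = 2; the polynomial solution is H_2(x).
With y = sum_k a_k x^k, matching x^k gives (k+2)(k+1) a_{k+2} = 2(k - n) a_k = 2(k - 2) a_k. The right side vanishes at k = 2, so the series with the parity of 2 terminates at degree 2.
Standard normalization: leading coefficient of H_n is 2^n, so a_2 = 2^2 = 4. Work downward with a_k = (k+1)(k+2) a_{k+2} / (2(k - n)):
  a_0 = (1)(2)(4) / (2(0 - 2)) = 8/(-4) = -2
Hence H_2(x) = 4 x^2 - 2.

H_2(x); series = 4 x^2 - 2


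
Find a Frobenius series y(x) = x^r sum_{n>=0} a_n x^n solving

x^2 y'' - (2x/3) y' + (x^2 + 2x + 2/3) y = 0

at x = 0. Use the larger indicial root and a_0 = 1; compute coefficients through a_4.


Write in Frobenius form y'' + (p(x)/x) y' + (q(x)/x^2) y = 0:
  p(x) = -2/3,  q(x) = x^2 + 2x + 2/3.
Indicial equation: r(r-1) + (-2/3) r + (2/3) = 0 -> roots r_1 = 1, r_2 = 2/3.
Take r = r_1 = 1. Let y(x) = x^r sum_{n>=0} a_n x^n with a_0 = 1.
Substitute y = x^r sum a_n x^n and match x^{r+n}. The recurrence is
  D(n) a_n + 2 a_{n-1} + 1 a_{n-2} = 0,  where D(n) = (r+n)(r+n-1) + (-2/3)(r+n) + (2/3).
  a_n = [-2 a_{n-1} - 1 a_{n-2}] / D(n).
Since the indicial polynomial factors as (r - r_1)(r - r_2), D(n) = (r_1 + n - r_1)(r_1 + n - r_2) = n(n + 1/3).
Evaluating step by step (a_0 = 1):
  n = 1: D(1) = 1(1 + 1/3) = 4/3; numerator = -2(1) = -2; a_1 = (-2)/(4/3) = -3/2
  n = 2: D(2) = 2(2 + 1/3) = 14/3; numerator = -2(-3/2) - 1(1) = 2; a_2 = (2)/(14/3) = 3/7
  n = 3: D(3) = 3(3 + 1/3) = 10; numerator = -2(3/7) - 1(-3/2) = 9/14; a_3 = (9/14)/(10) = 9/140
  n = 4: D(4) = 4(4 + 1/3) = 52/3; numerator = -2(9/140) - 1(3/7) = -39/70; a_4 = (-39/70)/(52/3) = -9/280

r = 1; a_0 = 1; a_1 = -3/2; a_2 = 3/7; a_3 = 9/140; a_4 = -9/280


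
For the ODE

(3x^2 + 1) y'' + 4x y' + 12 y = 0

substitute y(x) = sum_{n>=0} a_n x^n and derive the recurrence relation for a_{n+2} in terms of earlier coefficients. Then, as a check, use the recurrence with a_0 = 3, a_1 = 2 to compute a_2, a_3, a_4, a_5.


Substitute y = sum_n a_n x^n.
(1 + 3 x^2) y'' contributes (n+2)(n+1) a_{n+2} + 3 n(n-1) a_n at x^n.
4 x y'(x) contributes 4 n a_n at x^n.
12 y(x) contributes 12 a_n at x^n.
Matching x^n: (n+2)(n+1) a_{n+2} + (3 n(n-1) + 4 n + 12) a_n = 0.
Thus a_{n+2} = (-3 n(n-1) - 4 n - 12) / ((n+1)(n+2)) * a_n.

Check with a_0 = 3, a_1 = 2 (apply the recurrence for n = 0, 1, 2, 3): a_0 = 3, a_1 = 2, a_2 = -18, a_3 = -16/3, a_4 = 39, a_5 = 56/5.

a_(n+2) = (-3 n(n-1) - 4 n - 12) / ((n+1)(n+2)) * a_n; check: a_0 = 3, a_1 = 2, a_2 = -18, a_3 = -16/3, a_4 = 39, a_5 = 56/5


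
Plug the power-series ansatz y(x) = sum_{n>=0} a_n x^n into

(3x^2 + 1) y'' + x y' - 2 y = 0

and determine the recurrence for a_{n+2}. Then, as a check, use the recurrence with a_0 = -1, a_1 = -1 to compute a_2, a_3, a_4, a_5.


Substitute y = sum_n a_n x^n.
(1 + 3 x^2) y'' contributes (n+2)(n+1) a_{n+2} + 3 n(n-1) a_n at x^n.
x y'(x) contributes n a_n at x^n.
-2 y(x) contributes -2 a_n at x^n.
Matching x^n: (n+2)(n+1) a_{n+2} + (3 n(n-1) + n - 2) a_n = 0.
Thus a_{n+2} = (-3 n(n-1) - n + 2) / ((n+1)(n+2)) * a_n.

Check with a_0 = -1, a_1 = -1 (apply the recurrence for n = 0, 1, 2, 3): a_0 = -1, a_1 = -1, a_2 = -1, a_3 = -1/6, a_4 = 1/2, a_5 = 19/120.

a_(n+2) = (-3 n(n-1) - n + 2) / ((n+1)(n+2)) * a_n; check: a_0 = -1, a_1 = -1, a_2 = -1, a_3 = -1/6, a_4 = 1/2, a_5 = 19/120


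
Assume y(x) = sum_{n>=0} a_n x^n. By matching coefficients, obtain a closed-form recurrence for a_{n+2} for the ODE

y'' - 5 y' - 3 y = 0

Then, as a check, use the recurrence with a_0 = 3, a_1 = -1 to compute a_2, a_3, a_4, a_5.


Substitute y = sum_n a_n x^n.
y''(x) has coefficient (n+2)(n+1) a_{n+2} at x^n;
-5 y'(x) has coefficient -5 (n+1) a_{n+1} at x^n;
-3 y(x) has coefficient -3 a_n at x^n.
Matching x^n: (n+2)(n+1) a_{n+2} - 5 (n+1) a_{n+1} - 3 a_n = 0.
Thus a_{n+2} = [5 (n+1) a_{n+1} + 3 a_n] / ((n+1)(n+2)).

Check with a_0 = 3, a_1 = -1 (apply the recurrence for n = 0, 1, 2, 3): a_0 = 3, a_1 = -1, a_2 = 2, a_3 = 17/6, a_4 = 97/24, a_5 = 67/15.

a_(n+2) = [5 (n+1) a_(n+1) + 3 a_n] / ((n+1)(n+2)); check: a_0 = 3, a_1 = -1, a_2 = 2, a_3 = 17/6, a_4 = 97/24, a_5 = 67/15


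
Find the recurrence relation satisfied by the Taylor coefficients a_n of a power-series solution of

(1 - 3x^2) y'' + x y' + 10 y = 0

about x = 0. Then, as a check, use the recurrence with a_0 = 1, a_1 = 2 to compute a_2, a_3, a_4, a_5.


Substitute y = sum_n a_n x^n.
(1 - 3 x^2) y'' contributes (n+2)(n+1) a_{n+2} - 3 n(n-1) a_n at x^n.
x y'(x) contributes n a_n at x^n.
10 y(x) contributes 10 a_n at x^n.
Matching x^n: (n+2)(n+1) a_{n+2} + (-3 n(n-1) + n + 10) a_n = 0.
Thus a_{n+2} = (3 n(n-1) - n - 10) / ((n+1)(n+2)) * a_n.

Check with a_0 = 1, a_1 = 2 (apply the recurrence for n = 0, 1, 2, 3): a_0 = 1, a_1 = 2, a_2 = -5, a_3 = -11/3, a_4 = 5/2, a_5 = -11/12.

a_(n+2) = (3 n(n-1) - n - 10) / ((n+1)(n+2)) * a_n; check: a_0 = 1, a_1 = 2, a_2 = -5, a_3 = -11/3, a_4 = 5/2, a_5 = -11/12


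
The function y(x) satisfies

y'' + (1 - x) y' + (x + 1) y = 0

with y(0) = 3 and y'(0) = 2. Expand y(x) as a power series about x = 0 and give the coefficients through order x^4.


Ansatz: y(x) = sum_{n>=0} a_n x^n, so y'(x) = sum_{n>=1} n a_n x^(n-1) and y''(x) = sum_{n>=2} n(n-1) a_n x^(n-2).
Substitute into P(x) y'' + Q(x) y' + R(x) y = 0 with P(x) = 1, Q(x) = 1 - x, R(x) = x + 1, and match powers of x.
Initial conditions: a_0 = 3, a_1 = 2.
Setting the coefficient of each power of x to zero and solving order by order (substituting the coefficients already found):
  x^0: 2 a_2 + a_1 + a_0 = 0  ->  2 a_2 = -a_1 - a_0 = -5  ->  a_2 = -5/2
  x^1: 6 a_3 + 2 a_2 + a_0 = 0  ->  6 a_3 = -2 a_2 - a_0 = 2  ->  a_3 = 1/3
  x^2: 12 a_4 + 3 a_3 - a_2 + a_1 = 0  ->  12 a_4 = -3 a_3 + a_2 - a_1 = -11/2  ->  a_4 = -11/24
Truncated series: y(x) = 3 + 2 x - (5/2) x^2 + (1/3) x^3 - (11/24) x^4 + O(x^5).

a_0 = 3; a_1 = 2; a_2 = -5/2; a_3 = 1/3; a_4 = -11/24


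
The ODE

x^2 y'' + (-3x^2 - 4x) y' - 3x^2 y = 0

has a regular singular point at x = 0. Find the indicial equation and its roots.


Divide by x^2 to reach normal form y'' + P_1(x) y' + P_2(x) y = 0 with P_1(x) = -3 - 4/x and P_2(x) = -3.
x = 0 is a singular point because the y'-coefficient -3 - 4/x has a pole at x = 0.
It is a regular singular point because x P_1(x) = p(x) = -3x - 4 and x^2 P_2(x) = q(x) = -3x^2 are polynomials, hence analytic at x = 0.
p(0) = -4,  q(0) = 0.
Indicial equation: r(r-1) + p(0) r + q(0) = 0, i.e. r^2 + (p(0) - 1) r + q(0) = 0, i.e. r^2 - 5 r = 0.
Discriminant: (-5)^2 - 4(0) = 25, so r = (5 ± 5)/2.
Solving: r_1 = 5, r_2 = 0.

indicial: r^2 - 5 r = 0; roots r_1 = 5, r_2 = 0


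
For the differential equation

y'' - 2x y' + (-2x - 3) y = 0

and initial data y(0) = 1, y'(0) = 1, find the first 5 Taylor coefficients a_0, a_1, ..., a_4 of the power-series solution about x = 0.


Ansatz: y(x) = sum_{n>=0} a_n x^n, so y'(x) = sum_{n>=1} n a_n x^(n-1) and y''(x) = sum_{n>=2} n(n-1) a_n x^(n-2).
Substitute into P(x) y'' + Q(x) y' + R(x) y = 0 with P(x) = 1, Q(x) = -2x, R(x) = -2x - 3, and match powers of x.
Initial conditions: a_0 = 1, a_1 = 1.
Setting the coefficient of each power of x to zero and solving order by order (substituting the coefficients already found):
  x^0: 2 a_2 - 3 a_0 = 0  ->  2 a_2 = 3 a_0 = 3  ->  a_2 = 3/2
  x^1: 6 a_3 - 5 a_1 - 2 a_0 = 0  ->  6 a_3 = 5 a_1 + 2 a_0 = 7  ->  a_3 = 7/6
  x^2: 12 a_4 - 7 a_2 - 2 a_1 = 0  ->  12 a_4 = 7 a_2 + 2 a_1 = 25/2  ->  a_4 = 25/24
Truncated series: y(x) = 1 + x + (3/2) x^2 + (7/6) x^3 + (25/24) x^4 + O(x^5).

a_0 = 1; a_1 = 1; a_2 = 3/2; a_3 = 7/6; a_4 = 25/24


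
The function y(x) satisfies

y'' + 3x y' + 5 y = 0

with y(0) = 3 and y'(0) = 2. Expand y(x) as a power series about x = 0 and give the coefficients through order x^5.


Ansatz: y(x) = sum_{n>=0} a_n x^n, so y'(x) = sum_{n>=1} n a_n x^(n-1) and y''(x) = sum_{n>=2} n(n-1) a_n x^(n-2).
Substitute into P(x) y'' + Q(x) y' + R(x) y = 0 with P(x) = 1, Q(x) = 3x, R(x) = 5, and match powers of x.
Initial conditions: a_0 = 3, a_1 = 2.
Setting the coefficient of each power of x to zero and solving order by order (substituting the coefficients already found):
  x^0: 2 a_2 + 5 a_0 = 0  ->  2 a_2 = -5 a_0 = -15  ->  a_2 = -15/2
  x^1: 6 a_3 + 8 a_1 = 0  ->  6 a_3 = -8 a_1 = -16  ->  a_3 = -8/3
  x^2: 12 a_4 + 11 a_2 = 0  ->  12 a_4 = -11 a_2 = 165/2  ->  a_4 = 55/8
  x^3: 20 a_5 + 14 a_3 = 0  ->  20 a_5 = -14 a_3 = 112/3  ->  a_5 = 28/15
Truncated series: y(x) = 3 + 2 x - (15/2) x^2 - (8/3) x^3 + (55/8) x^4 + (28/15) x^5 + O(x^6).

a_0 = 3; a_1 = 2; a_2 = -15/2; a_3 = -8/3; a_4 = 55/8; a_5 = 28/15


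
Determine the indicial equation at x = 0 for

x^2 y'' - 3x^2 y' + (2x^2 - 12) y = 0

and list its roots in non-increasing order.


Divide by x^2 to reach normal form y'' + P_1(x) y' + P_2(x) y = 0 with P_1(x) = -3 and P_2(x) = 2 - 12/x^2.
x = 0 is a singular point because the y-coefficient 2 - 12/x^2 has a pole at x = 0.
It is a regular singular point because x P_1(x) = p(x) = -3x and x^2 P_2(x) = q(x) = 2x^2 - 12 are polynomials, hence analytic at x = 0.
p(0) = 0,  q(0) = -12.
Indicial equation: r(r-1) + p(0) r + q(0) = 0, i.e. r^2 + (p(0) - 1) r + q(0) = 0, i.e. r^2 - 1 r - 12 = 0.
Discriminant: (-1)^2 - 4(-12) = 49, so r = (1 ± 7)/2.
Solving: r_1 = 4, r_2 = -3.

indicial: r^2 - 1 r - 12 = 0; roots r_1 = 4, r_2 = -3


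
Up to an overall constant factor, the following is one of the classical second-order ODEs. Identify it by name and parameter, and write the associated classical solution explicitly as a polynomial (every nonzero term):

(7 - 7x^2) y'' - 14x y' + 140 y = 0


All three coefficients share the factor 7; dividing through by 7 gives  (1 - x^2) y'' - 2x y' + 20 y = 0.
This matches the Legendre equation (1 - x^2) y'' - 2x y' + n(n+1) y = 0 (note the -2x y' term) with n(n+1) = 20, so n = 4; the polynomial solution is P_4(x).
With y = sum_k a_k x^k, matching x^k gives (k+2)(k+1) a_{k+2} = [k(k+1) - n(n+1)] a_k = (k - 4)(k + 5) a_k. The right side vanishes at k = 4, so the series with the parity of 4 terminates at degree 4.
Standard normalization (P_n(1) = 1): leading coefficient (2n)!/(2^n (n!)^2) = 40320/(16*576) = 35/8, so a_4 = 35/8. Work downward with a_k = (k+1)(k+2) a_{k+2} / ((k - 4)(k + 5)):
  a_2 = (3)(4)(35/8) / ((2 - 4)(2 + 5)) = (105/2)/(-14) = -15/4
  a_0 = (1)(2)(-15/4) / ((0 - 4)(0 + 5)) = (-15/2)/(-20) = 3/8
Hence P_4(x) = 35 x^4/8 - 15 x^2/4 + 3/8.

P_4(x); series = 35 x^4/8 - 15 x^2/4 + 3/8


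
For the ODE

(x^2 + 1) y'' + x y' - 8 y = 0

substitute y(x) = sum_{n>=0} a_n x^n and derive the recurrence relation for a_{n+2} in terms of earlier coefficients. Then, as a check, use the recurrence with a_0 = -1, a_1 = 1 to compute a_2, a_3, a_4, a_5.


Substitute y = sum_n a_n x^n.
(1 + 1 x^2) y'' contributes (n+2)(n+1) a_{n+2} + n(n-1) a_n at x^n.
x y'(x) contributes n a_n at x^n.
-8 y(x) contributes -8 a_n at x^n.
Matching x^n: (n+2)(n+1) a_{n+2} + (n(n-1) + n - 8) a_n = 0.
Thus a_{n+2} = (-n(n-1) - n + 8) / ((n+1)(n+2)) * a_n.

Check with a_0 = -1, a_1 = 1 (apply the recurrence for n = 0, 1, 2, 3): a_0 = -1, a_1 = 1, a_2 = -4, a_3 = 7/6, a_4 = -4/3, a_5 = -7/120.

a_(n+2) = (-n(n-1) - n + 8) / ((n+1)(n+2)) * a_n; check: a_0 = -1, a_1 = 1, a_2 = -4, a_3 = 7/6, a_4 = -4/3, a_5 = -7/120


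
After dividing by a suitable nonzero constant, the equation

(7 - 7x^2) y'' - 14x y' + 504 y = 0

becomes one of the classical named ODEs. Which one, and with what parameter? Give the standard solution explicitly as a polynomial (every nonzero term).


All three coefficients share the factor 7; dividing through by 7 gives  (1 - x^2) y'' - 2x y' + 72 y = 0.
This matches the Legendre equation (1 - x^2) y'' - 2x y' + n(n+1) y = 0 (note the -2x y' term) with n(n+1) = 72, so n = 8; the polynomial solution is P_8(x).
With y = sum_k a_k x^k, matching x^k gives (k+2)(k+1) a_{k+2} = [k(k+1) - n(n+1)] a_k = (k - 8)(k + 9) a_k. The right side vanishes at k = 8, so the series with the parity of 8 terminates at degree 8.
Standard normalization (P_n(1) = 1): leading coefficient (2n)!/(2^n (n!)^2) = 20922789888000/(256*1625702400) = 6435/128, so a_8 = 6435/128. Work downward with a_k = (k+1)(k+2) a_{k+2} / ((k - 8)(k + 9)):
  a_6 = (7)(8)(6435/128) / ((6 - 8)(6 + 9)) = (45045/16)/(-30) = -3003/32
  a_4 = (5)(6)(-3003/32) / ((4 - 8)(4 + 9)) = (-45045/16)/(-52) = 3465/64
  a_2 = (3)(4)(3465/64) / ((2 - 8)(2 + 9)) = (10395/16)/(-66) = -315/32
  a_0 = (1)(2)(-315/32) / ((0 - 8)(0 + 9)) = (-315/16)/(-72) = 35/128
Hence P_8(x) = 6435 x^8/128 - 3003 x^6/32 + 3465 x^4/64 - 315 x^2/32 + 35/128.

P_8(x); series = 6435 x^8/128 - 3003 x^6/32 + 3465 x^4/64 - 315 x^2/32 + 35/128


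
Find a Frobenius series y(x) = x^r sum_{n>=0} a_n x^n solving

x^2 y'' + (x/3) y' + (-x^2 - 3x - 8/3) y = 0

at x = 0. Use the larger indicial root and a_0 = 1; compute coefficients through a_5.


Write in Frobenius form y'' + (p(x)/x) y' + (q(x)/x^2) y = 0:
  p(x) = 1/3,  q(x) = -x^2 - 3x - 8/3.
Indicial equation: r(r-1) + (1/3) r + (-8/3) = 0 -> roots r_1 = 2, r_2 = -4/3.
Take r = r_1 = 2. Let y(x) = x^r sum_{n>=0} a_n x^n with a_0 = 1.
Substitute y = x^r sum a_n x^n and match x^{r+n}. The recurrence is
  D(n) a_n - 3 a_{n-1} - 1 a_{n-2} = 0,  where D(n) = (r+n)(r+n-1) + (1/3)(r+n) + (-8/3).
  a_n = [3 a_{n-1} + 1 a_{n-2}] / D(n).
Since the indicial polynomial factors as (r - r_1)(r - r_2), D(n) = (r_1 + n - r_1)(r_1 + n - r_2) = n(n + 10/3).
Evaluating step by step (a_0 = 1):
  n = 1: D(1) = 1(1 + 10/3) = 13/3; numerator = 3(1) = 3; a_1 = (3)/(13/3) = 9/13
  n = 2: D(2) = 2(2 + 10/3) = 32/3; numerator = 3(9/13) + 1(1) = 40/13; a_2 = (40/13)/(32/3) = 15/52
  n = 3: D(3) = 3(3 + 10/3) = 19; numerator = 3(15/52) + 1(9/13) = 81/52; a_3 = (81/52)/(19) = 81/988
  n = 4: D(4) = 4(4 + 10/3) = 88/3; numerator = 3(81/988) + 1(15/52) = 132/247; a_4 = (132/247)/(88/3) = 9/494
  n = 5: D(5) = 5(5 + 10/3) = 125/3; numerator = 3(9/494) + 1(81/988) = 135/988; a_5 = (135/988)/(125/3) = 81/24700

r = 2; a_0 = 1; a_1 = 9/13; a_2 = 15/52; a_3 = 81/988; a_4 = 9/494; a_5 = 81/24700


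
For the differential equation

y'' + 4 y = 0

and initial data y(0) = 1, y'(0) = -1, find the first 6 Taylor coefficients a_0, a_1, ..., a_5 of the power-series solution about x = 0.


Ansatz: y(x) = sum_{n>=0} a_n x^n, so y'(x) = sum_{n>=1} n a_n x^(n-1) and y''(x) = sum_{n>=2} n(n-1) a_n x^(n-2).
Substitute into P(x) y'' + Q(x) y' + R(x) y = 0 with P(x) = 1, Q(x) = 0, R(x) = 4, and match powers of x.
Initial conditions: a_0 = 1, a_1 = -1.
Setting the coefficient of each power of x to zero and solving order by order (substituting the coefficients already found):
  x^0: 2 a_2 + 4 a_0 = 0  ->  2 a_2 = -4 a_0 = -4  ->  a_2 = -2
  x^1: 6 a_3 + 4 a_1 = 0  ->  6 a_3 = -4 a_1 = 4  ->  a_3 = 2/3
  x^2: 12 a_4 + 4 a_2 = 0  ->  12 a_4 = -4 a_2 = 8  ->  a_4 = 2/3
  x^3: 20 a_5 + 4 a_3 = 0  ->  20 a_5 = -4 a_3 = -8/3  ->  a_5 = -2/15
Truncated series: y(x) = 1 - x - 2 x^2 + (2/3) x^3 + (2/3) x^4 - (2/15) x^5 + O(x^6).

a_0 = 1; a_1 = -1; a_2 = -2; a_3 = 2/3; a_4 = 2/3; a_5 = -2/15


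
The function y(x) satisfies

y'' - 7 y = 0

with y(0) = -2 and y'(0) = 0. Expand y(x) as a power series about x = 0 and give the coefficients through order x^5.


Ansatz: y(x) = sum_{n>=0} a_n x^n, so y'(x) = sum_{n>=1} n a_n x^(n-1) and y''(x) = sum_{n>=2} n(n-1) a_n x^(n-2).
Substitute into P(x) y'' + Q(x) y' + R(x) y = 0 with P(x) = 1, Q(x) = 0, R(x) = -7, and match powers of x.
Initial conditions: a_0 = -2, a_1 = 0.
Setting the coefficient of each power of x to zero and solving order by order (substituting the coefficients already found):
  x^0: 2 a_2 - 7 a_0 = 0  ->  2 a_2 = 7 a_0 = -14  ->  a_2 = -7
  x^1: 6 a_3 - 7 a_1 = 0  ->  6 a_3 = 7 a_1 = 0  ->  a_3 = 0
  x^2: 12 a_4 - 7 a_2 = 0  ->  12 a_4 = 7 a_2 = -49  ->  a_4 = -49/12
  x^3: 20 a_5 - 7 a_3 = 0  ->  20 a_5 = 7 a_3 = 0  ->  a_5 = 0
Truncated series: y(x) = -2 - 7 x^2 - (49/12) x^4 + O(x^6).

a_0 = -2; a_1 = 0; a_2 = -7; a_3 = 0; a_4 = -49/12; a_5 = 0


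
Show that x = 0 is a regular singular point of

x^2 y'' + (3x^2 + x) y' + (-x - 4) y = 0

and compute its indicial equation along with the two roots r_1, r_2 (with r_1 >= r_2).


Divide by x^2 to reach normal form y'' + P_1(x) y' + P_2(x) y = 0 with P_1(x) = 3 + 1/x and P_2(x) = -1/x - 4/x^2.
x = 0 is a singular point because the y'-coefficient 3 + 1/x has a pole at x = 0 and the y-coefficient -1/x - 4/x^2 has a pole at x = 0.
It is a regular singular point because x P_1(x) = p(x) = 3x + 1 and x^2 P_2(x) = q(x) = -x - 4 are polynomials, hence analytic at x = 0.
p(0) = 1,  q(0) = -4.
Indicial equation: r(r-1) + p(0) r + q(0) = 0, i.e. r^2 + (p(0) - 1) r + q(0) = 0, i.e. r^2 - 4 = 0.
Discriminant: (0)^2 - 4(-4) = 16, so r = (0 ± 4)/2.
Solving: r_1 = 2, r_2 = -2.

indicial: r^2 - 4 = 0; roots r_1 = 2, r_2 = -2


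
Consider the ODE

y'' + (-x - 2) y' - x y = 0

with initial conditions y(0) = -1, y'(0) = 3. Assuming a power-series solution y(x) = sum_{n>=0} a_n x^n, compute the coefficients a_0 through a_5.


Ansatz: y(x) = sum_{n>=0} a_n x^n, so y'(x) = sum_{n>=1} n a_n x^(n-1) and y''(x) = sum_{n>=2} n(n-1) a_n x^(n-2).
Substitute into P(x) y'' + Q(x) y' + R(x) y = 0 with P(x) = 1, Q(x) = -x - 2, R(x) = -x, and match powers of x.
Initial conditions: a_0 = -1, a_1 = 3.
Setting the coefficient of each power of x to zero and solving order by order (substituting the coefficients already found):
  x^0: 2 a_2 - 2 a_1 = 0  ->  2 a_2 = 2 a_1 = 6  ->  a_2 = 3
  x^1: 6 a_3 - 4 a_2 - a_1 - a_0 = 0  ->  6 a_3 = 4 a_2 + a_1 + a_0 = 14  ->  a_3 = 7/3
  x^2: 12 a_4 - 6 a_3 - 2 a_2 - a_1 = 0  ->  12 a_4 = 6 a_3 + 2 a_2 + a_1 = 23  ->  a_4 = 23/12
  x^3: 20 a_5 - 8 a_4 - 3 a_3 - a_2 = 0  ->  20 a_5 = 8 a_4 + 3 a_3 + a_2 = 76/3  ->  a_5 = 19/15
Truncated series: y(x) = -1 + 3 x + 3 x^2 + (7/3) x^3 + (23/12) x^4 + (19/15) x^5 + O(x^6).

a_0 = -1; a_1 = 3; a_2 = 3; a_3 = 7/3; a_4 = 23/12; a_5 = 19/15


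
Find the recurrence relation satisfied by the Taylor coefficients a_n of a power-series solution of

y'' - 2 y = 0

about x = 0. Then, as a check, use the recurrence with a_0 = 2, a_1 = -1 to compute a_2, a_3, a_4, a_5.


Substitute y = sum_n a_n x^n into y'' + (const) y = 0.
y''(x) = sum_{n>=0} (n+2)(n+1) a_{n+2} x^n.
The ODE becomes sum_n [(n+2)(n+1) a_{n+2} - 2 a_n] x^n = 0.
Setting each coefficient to zero gives the recurrence:
  (n+2)(n+1) a_{n+2} - 2 a_n = 0,
  a_{n+2} = 2 / ((n+1)(n+2)) a_n.

Check with a_0 = 2, a_1 = -1 (apply the recurrence for n = 0, 1, 2, 3): a_0 = 2, a_1 = -1, a_2 = 2, a_3 = -1/3, a_4 = 1/3, a_5 = -1/30.

a_{n+2} = 2/((n+1)(n+2)) * a_n; check: a_0 = 2, a_1 = -1, a_2 = 2, a_3 = -1/3, a_4 = 1/3, a_5 = -1/30


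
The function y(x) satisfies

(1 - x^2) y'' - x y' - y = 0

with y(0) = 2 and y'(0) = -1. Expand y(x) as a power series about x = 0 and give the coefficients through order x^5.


Ansatz: y(x) = sum_{n>=0} a_n x^n, so y'(x) = sum_{n>=1} n a_n x^(n-1) and y''(x) = sum_{n>=2} n(n-1) a_n x^(n-2).
Substitute into P(x) y'' + Q(x) y' + R(x) y = 0 with P(x) = 1 - x^2, Q(x) = -x, R(x) = -1, and match powers of x.
Initial conditions: a_0 = 2, a_1 = -1.
Setting the coefficient of each power of x to zero and solving order by order (substituting the coefficients already found):
  x^0: 2 a_2 - a_0 = 0  ->  2 a_2 = a_0 = 2  ->  a_2 = 1
  x^1: 6 a_3 - 2 a_1 = 0  ->  6 a_3 = 2 a_1 = -2  ->  a_3 = -1/3
  x^2: 12 a_4 - 5 a_2 = 0  ->  12 a_4 = 5 a_2 = 5  ->  a_4 = 5/12
  x^3: 20 a_5 - 10 a_3 = 0  ->  20 a_5 = 10 a_3 = -10/3  ->  a_5 = -1/6
Truncated series: y(x) = 2 - x + x^2 - (1/3) x^3 + (5/12) x^4 - (1/6) x^5 + O(x^6).

a_0 = 2; a_1 = -1; a_2 = 1; a_3 = -1/3; a_4 = 5/12; a_5 = -1/6


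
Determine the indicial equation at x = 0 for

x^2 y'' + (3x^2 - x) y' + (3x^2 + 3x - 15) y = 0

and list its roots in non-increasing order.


Divide by x^2 to reach normal form y'' + P_1(x) y' + P_2(x) y = 0 with P_1(x) = 3 - 1/x and P_2(x) = 3 + 3/x - 15/x^2.
x = 0 is a singular point because the y'-coefficient 3 - 1/x has a pole at x = 0 and the y-coefficient 3 + 3/x - 15/x^2 has a pole at x = 0.
It is a regular singular point because x P_1(x) = p(x) = 3x - 1 and x^2 P_2(x) = q(x) = 3x^2 + 3x - 15 are polynomials, hence analytic at x = 0.
p(0) = -1,  q(0) = -15.
Indicial equation: r(r-1) + p(0) r + q(0) = 0, i.e. r^2 + (p(0) - 1) r + q(0) = 0, i.e. r^2 - 2 r - 15 = 0.
Discriminant: (-2)^2 - 4(-15) = 64, so r = (2 ± 8)/2.
Solving: r_1 = 5, r_2 = -3.

indicial: r^2 - 2 r - 15 = 0; roots r_1 = 5, r_2 = -3


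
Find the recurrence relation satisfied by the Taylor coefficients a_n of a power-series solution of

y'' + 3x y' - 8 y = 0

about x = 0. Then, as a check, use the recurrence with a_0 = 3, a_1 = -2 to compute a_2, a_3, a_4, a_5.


Substitute y = sum_n a_n x^n.
y''(x) has coefficient (n+2)(n+1) a_{n+2} at x^n;
3 x y'(x) has coefficient 3 n a_n at x^n (shift);
-8 y(x) has coefficient -8 a_n at x^n.
Matching x^n: (n+2)(n+1) a_{n+2} + (3n - 8) a_n = 0.
Thus a_{n+2} = (-3n + 8) / ((n+1)(n+2)) * a_n.

Check with a_0 = 3, a_1 = -2 (apply the recurrence for n = 0, 1, 2, 3): a_0 = 3, a_1 = -2, a_2 = 12, a_3 = -5/3, a_4 = 2, a_5 = 1/12.

a_(n+2) = (-3n + 8) / ((n+1)(n+2)) * a_n; check: a_0 = 3, a_1 = -2, a_2 = 12, a_3 = -5/3, a_4 = 2, a_5 = 1/12


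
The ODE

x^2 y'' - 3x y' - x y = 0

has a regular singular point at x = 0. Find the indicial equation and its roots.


Divide by x^2 to reach normal form y'' + P_1(x) y' + P_2(x) y = 0 with P_1(x) = -3/x and P_2(x) = -1/x.
x = 0 is a singular point because the y'-coefficient -3/x has a pole at x = 0 and the y-coefficient -1/x has a pole at x = 0.
It is a regular singular point because x P_1(x) = p(x) = -3 and x^2 P_2(x) = q(x) = -x are polynomials, hence analytic at x = 0.
p(0) = -3,  q(0) = 0.
Indicial equation: r(r-1) + p(0) r + q(0) = 0, i.e. r^2 + (p(0) - 1) r + q(0) = 0, i.e. r^2 - 4 r = 0.
Discriminant: (-4)^2 - 4(0) = 16, so r = (4 ± 4)/2.
Solving: r_1 = 4, r_2 = 0.

indicial: r^2 - 4 r = 0; roots r_1 = 4, r_2 = 0


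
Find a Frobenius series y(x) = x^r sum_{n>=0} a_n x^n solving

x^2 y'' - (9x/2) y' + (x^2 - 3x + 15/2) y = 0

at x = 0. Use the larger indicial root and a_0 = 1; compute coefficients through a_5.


Write in Frobenius form y'' + (p(x)/x) y' + (q(x)/x^2) y = 0:
  p(x) = -9/2,  q(x) = x^2 - 3x + 15/2.
Indicial equation: r(r-1) + (-9/2) r + (15/2) = 0 -> roots r_1 = 3, r_2 = 5/2.
Take r = r_1 = 3. Let y(x) = x^r sum_{n>=0} a_n x^n with a_0 = 1.
Substitute y = x^r sum a_n x^n and match x^{r+n}. The recurrence is
  D(n) a_n - 3 a_{n-1} + 1 a_{n-2} = 0,  where D(n) = (r+n)(r+n-1) + (-9/2)(r+n) + (15/2).
  a_n = [3 a_{n-1} - 1 a_{n-2}] / D(n).
Since the indicial polynomial factors as (r - r_1)(r - r_2), D(n) = (r_1 + n - r_1)(r_1 + n - r_2) = n(n + 1/2).
Evaluating step by step (a_0 = 1):
  n = 1: D(1) = 1(1 + 1/2) = 3/2; numerator = 3(1) = 3; a_1 = (3)/(3/2) = 2
  n = 2: D(2) = 2(2 + 1/2) = 5; numerator = 3(2) - 1(1) = 5; a_2 = (5)/(5) = 1
  n = 3: D(3) = 3(3 + 1/2) = 21/2; numerator = 3(1) - 1(2) = 1; a_3 = (1)/(21/2) = 2/21
  n = 4: D(4) = 4(4 + 1/2) = 18; numerator = 3(2/21) - 1(1) = -5/7; a_4 = (-5/7)/(18) = -5/126
  n = 5: D(5) = 5(5 + 1/2) = 55/2; numerator = 3(-5/126) - 1(2/21) = -3/14; a_5 = (-3/14)/(55/2) = -3/385

r = 3; a_0 = 1; a_1 = 2; a_2 = 1; a_3 = 2/21; a_4 = -5/126; a_5 = -3/385


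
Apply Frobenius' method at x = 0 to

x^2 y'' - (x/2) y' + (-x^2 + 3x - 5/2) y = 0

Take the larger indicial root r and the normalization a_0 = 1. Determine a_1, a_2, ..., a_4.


Write in Frobenius form y'' + (p(x)/x) y' + (q(x)/x^2) y = 0:
  p(x) = -1/2,  q(x) = -x^2 + 3x - 5/2.
Indicial equation: r(r-1) + (-1/2) r + (-5/2) = 0 -> roots r_1 = 5/2, r_2 = -1.
Take r = r_1 = 5/2. Let y(x) = x^r sum_{n>=0} a_n x^n with a_0 = 1.
Substitute y = x^r sum a_n x^n and match x^{r+n}. The recurrence is
  D(n) a_n + 3 a_{n-1} - 1 a_{n-2} = 0,  where D(n) = (r+n)(r+n-1) + (-1/2)(r+n) + (-5/2).
  a_n = [-3 a_{n-1} + 1 a_{n-2}] / D(n).
Since the indicial polynomial factors as (r - r_1)(r - r_2), D(n) = (r_1 + n - r_1)(r_1 + n - r_2) = n(n + 7/2).
Evaluating step by step (a_0 = 1):
  n = 1: D(1) = 1(1 + 7/2) = 9/2; numerator = -3(1) = -3; a_1 = (-3)/(9/2) = -2/3
  n = 2: D(2) = 2(2 + 7/2) = 11; numerator = -3(-2/3) + 1(1) = 3; a_2 = (3)/(11) = 3/11
  n = 3: D(3) = 3(3 + 7/2) = 39/2; numerator = -3(3/11) + 1(-2/3) = -49/33; a_3 = (-49/33)/(39/2) = -98/1287
  n = 4: D(4) = 4(4 + 7/2) = 30; numerator = -3(-98/1287) + 1(3/11) = 215/429; a_4 = (215/429)/(30) = 43/2574

r = 5/2; a_0 = 1; a_1 = -2/3; a_2 = 3/11; a_3 = -98/1287; a_4 = 43/2574


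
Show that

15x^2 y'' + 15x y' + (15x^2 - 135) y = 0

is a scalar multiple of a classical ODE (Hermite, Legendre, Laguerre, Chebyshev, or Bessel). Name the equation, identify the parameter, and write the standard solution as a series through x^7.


All three coefficients share the factor 15; dividing through by 15 gives  x^2 y'' + x y' + (x^2 - 9) y = 0.
This matches the Bessel equation x^2 y'' + x y' + (x^2 - nu^2) y = 0 with nu^2 = 9, so nu = 3; the solution bounded at x = 0 is J_3(x).
Frobenius at x = 0: indicial roots ±nu; for r = nu the recurrence k(k + 2nu) c_k = -c_{k-2} gives the standard series J_nu(x) = sum_{k>=0} (-1)^k / (k! (k+nu)!) (x/2)^(2k+nu). Evaluate the first 3 terms:
  k = 0: (-1)^0 / (0! * 3! * 2^3) x^3 = 1/(1*6*8) x^3 = (1/48) x^3
  k = 1: (-1)^1 / (1! * 4! * 2^5) x^5 = -1/(1*24*32) x^5 = (-1/768) x^5
  k = 2: (-1)^2 / (2! * 5! * 2^7) x^7 = 1/(2*120*128) x^7 = (1/30720) x^7
Hence J_3(x) = x^7/30720 - x^5/768 + x^3/48 + ....

J_3(x); series = x^7/30720 - x^5/768 + x^3/48


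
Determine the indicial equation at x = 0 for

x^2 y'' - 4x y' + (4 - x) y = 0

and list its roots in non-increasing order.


Divide by x^2 to reach normal form y'' + P_1(x) y' + P_2(x) y = 0 with P_1(x) = -4/x and P_2(x) = -1/x + 4/x^2.
x = 0 is a singular point because the y'-coefficient -4/x has a pole at x = 0 and the y-coefficient -1/x + 4/x^2 has a pole at x = 0.
It is a regular singular point because x P_1(x) = p(x) = -4 and x^2 P_2(x) = q(x) = 4 - x are polynomials, hence analytic at x = 0.
p(0) = -4,  q(0) = 4.
Indicial equation: r(r-1) + p(0) r + q(0) = 0, i.e. r^2 + (p(0) - 1) r + q(0) = 0, i.e. r^2 - 5 r + 4 = 0.
Discriminant: (-5)^2 - 4(4) = 9, so r = (5 ± 3)/2.
Solving: r_1 = 4, r_2 = 1.

indicial: r^2 - 5 r + 4 = 0; roots r_1 = 4, r_2 = 1


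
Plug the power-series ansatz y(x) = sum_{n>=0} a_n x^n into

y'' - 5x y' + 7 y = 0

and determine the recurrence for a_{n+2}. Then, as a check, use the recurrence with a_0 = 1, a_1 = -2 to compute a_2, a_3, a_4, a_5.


Substitute y = sum_n a_n x^n.
y''(x) has coefficient (n+2)(n+1) a_{n+2} at x^n;
-5 x y'(x) has coefficient -5 n a_n at x^n (shift);
7 y(x) has coefficient 7 a_n at x^n.
Matching x^n: (n+2)(n+1) a_{n+2} + (-5n + 7) a_n = 0.
Thus a_{n+2} = (5n - 7) / ((n+1)(n+2)) * a_n.

Check with a_0 = 1, a_1 = -2 (apply the recurrence for n = 0, 1, 2, 3): a_0 = 1, a_1 = -2, a_2 = -7/2, a_3 = 2/3, a_4 = -7/8, a_5 = 4/15.

a_(n+2) = (5n - 7) / ((n+1)(n+2)) * a_n; check: a_0 = 1, a_1 = -2, a_2 = -7/2, a_3 = 2/3, a_4 = -7/8, a_5 = 4/15


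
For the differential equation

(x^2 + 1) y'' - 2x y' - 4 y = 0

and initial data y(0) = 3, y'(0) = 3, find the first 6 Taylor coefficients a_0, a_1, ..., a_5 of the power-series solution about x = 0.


Ansatz: y(x) = sum_{n>=0} a_n x^n, so y'(x) = sum_{n>=1} n a_n x^(n-1) and y''(x) = sum_{n>=2} n(n-1) a_n x^(n-2).
Substitute into P(x) y'' + Q(x) y' + R(x) y = 0 with P(x) = x^2 + 1, Q(x) = -2x, R(x) = -4, and match powers of x.
Initial conditions: a_0 = 3, a_1 = 3.
Setting the coefficient of each power of x to zero and solving order by order (substituting the coefficients already found):
  x^0: 2 a_2 - 4 a_0 = 0  ->  2 a_2 = 4 a_0 = 12  ->  a_2 = 6
  x^1: 6 a_3 - 6 a_1 = 0  ->  6 a_3 = 6 a_1 = 18  ->  a_3 = 3
  x^2: 12 a_4 - 6 a_2 = 0  ->  12 a_4 = 6 a_2 = 36  ->  a_4 = 3
  x^3: 20 a_5 - 4 a_3 = 0  ->  20 a_5 = 4 a_3 = 12  ->  a_5 = 3/5
Truncated series: y(x) = 3 + 3 x + 6 x^2 + 3 x^3 + 3 x^4 + (3/5) x^5 + O(x^6).

a_0 = 3; a_1 = 3; a_2 = 6; a_3 = 3; a_4 = 3; a_5 = 3/5


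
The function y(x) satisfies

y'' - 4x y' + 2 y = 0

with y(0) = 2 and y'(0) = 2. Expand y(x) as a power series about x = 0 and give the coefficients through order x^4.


Ansatz: y(x) = sum_{n>=0} a_n x^n, so y'(x) = sum_{n>=1} n a_n x^(n-1) and y''(x) = sum_{n>=2} n(n-1) a_n x^(n-2).
Substitute into P(x) y'' + Q(x) y' + R(x) y = 0 with P(x) = 1, Q(x) = -4x, R(x) = 2, and match powers of x.
Initial conditions: a_0 = 2, a_1 = 2.
Setting the coefficient of each power of x to zero and solving order by order (substituting the coefficients already found):
  x^0: 2 a_2 + 2 a_0 = 0  ->  2 a_2 = -2 a_0 = -4  ->  a_2 = -2
  x^1: 6 a_3 - 2 a_1 = 0  ->  6 a_3 = 2 a_1 = 4  ->  a_3 = 2/3
  x^2: 12 a_4 - 6 a_2 = 0  ->  12 a_4 = 6 a_2 = -12  ->  a_4 = -1
Truncated series: y(x) = 2 + 2 x - 2 x^2 + (2/3) x^3 - x^4 + O(x^5).

a_0 = 2; a_1 = 2; a_2 = -2; a_3 = 2/3; a_4 = -1


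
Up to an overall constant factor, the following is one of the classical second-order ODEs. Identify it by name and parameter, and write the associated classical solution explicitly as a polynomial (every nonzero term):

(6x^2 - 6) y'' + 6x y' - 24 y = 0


All three coefficients share the factor -6; dividing through by -6 gives  (1 - x^2) y'' - x y' + 4 y = 0.
This matches the Chebyshev equation (1 - x^2) y'' - x y' + n^2 y = 0 (note the -x y' term, not -2x y') with n^2 = 4, so n = 2; the polynomial solution is T_2(x).
With y = sum_k a_k x^k, matching x^k gives (k+2)(k+1) a_{k+2} = (k^2 - n^2) a_k = (k - 2)(k + 2) a_k. The right side vanishes at k = 2, so the series with the parity of 2 terminates at degree 2.
Standard normalization: leading coefficient of T_n is 2^(n-1), so a_2 = 2^1 = 2. Work downward with a_k = (k+1)(k+2) a_{k+2} / ((k - 2)(k + 2)):
  a_0 = (1)(2)(2) / ((0 - 2)(0 + 2)) = 4/(-4) = -1
Hence T_2(x) = 2 x^2 - 1.

T_2(x); series = 2 x^2 - 1


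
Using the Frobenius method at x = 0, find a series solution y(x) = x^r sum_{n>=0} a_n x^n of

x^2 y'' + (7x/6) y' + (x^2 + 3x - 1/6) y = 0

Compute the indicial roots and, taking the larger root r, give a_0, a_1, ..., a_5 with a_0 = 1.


Write in Frobenius form y'' + (p(x)/x) y' + (q(x)/x^2) y = 0:
  p(x) = 7/6,  q(x) = x^2 + 3x - 1/6.
Indicial equation: r(r-1) + (7/6) r + (-1/6) = 0 -> roots r_1 = 1/3, r_2 = -1/2.
Take r = r_1 = 1/3. Let y(x) = x^r sum_{n>=0} a_n x^n with a_0 = 1.
Substitute y = x^r sum a_n x^n and match x^{r+n}. The recurrence is
  D(n) a_n + 3 a_{n-1} + 1 a_{n-2} = 0,  where D(n) = (r+n)(r+n-1) + (7/6)(r+n) + (-1/6).
  a_n = [-3 a_{n-1} - 1 a_{n-2}] / D(n).
Since the indicial polynomial factors as (r - r_1)(r - r_2), D(n) = (r_1 + n - r_1)(r_1 + n - r_2) = n(n + 5/6).
Evaluating step by step (a_0 = 1):
  n = 1: D(1) = 1(1 + 5/6) = 11/6; numerator = -3(1) = -3; a_1 = (-3)/(11/6) = -18/11
  n = 2: D(2) = 2(2 + 5/6) = 17/3; numerator = -3(-18/11) - 1(1) = 43/11; a_2 = (43/11)/(17/3) = 129/187
  n = 3: D(3) = 3(3 + 5/6) = 23/2; numerator = -3(129/187) - 1(-18/11) = -81/187; a_3 = (-81/187)/(23/2) = -162/4301
  n = 4: D(4) = 4(4 + 5/6) = 58/3; numerator = -3(-162/4301) - 1(129/187) = -2481/4301; a_4 = (-2481/4301)/(58/3) = -7443/249458
  n = 5: D(5) = 5(5 + 5/6) = 175/6; numerator = -3(-7443/249458) - 1(-162/4301) = 31725/249458; a_5 = (31725/249458)/(175/6) = 3807/873103

r = 1/3; a_0 = 1; a_1 = -18/11; a_2 = 129/187; a_3 = -162/4301; a_4 = -7443/249458; a_5 = 3807/873103


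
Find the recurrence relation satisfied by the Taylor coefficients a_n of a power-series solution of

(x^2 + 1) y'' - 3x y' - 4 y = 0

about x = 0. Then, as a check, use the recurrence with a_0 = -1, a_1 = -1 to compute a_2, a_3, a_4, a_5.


Substitute y = sum_n a_n x^n.
(1 + 1 x^2) y'' contributes (n+2)(n+1) a_{n+2} + n(n-1) a_n at x^n.
-3 x y'(x) contributes -3 n a_n at x^n.
-4 y(x) contributes -4 a_n at x^n.
Matching x^n: (n+2)(n+1) a_{n+2} + (n(n-1) - 3 n - 4) a_n = 0.
Thus a_{n+2} = (-n(n-1) + 3 n + 4) / ((n+1)(n+2)) * a_n.

Check with a_0 = -1, a_1 = -1 (apply the recurrence for n = 0, 1, 2, 3): a_0 = -1, a_1 = -1, a_2 = -2, a_3 = -7/6, a_4 = -4/3, a_5 = -49/120.

a_(n+2) = (-n(n-1) + 3 n + 4) / ((n+1)(n+2)) * a_n; check: a_0 = -1, a_1 = -1, a_2 = -2, a_3 = -7/6, a_4 = -4/3, a_5 = -49/120


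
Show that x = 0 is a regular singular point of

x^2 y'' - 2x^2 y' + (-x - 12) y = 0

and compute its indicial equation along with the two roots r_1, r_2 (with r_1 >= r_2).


Divide by x^2 to reach normal form y'' + P_1(x) y' + P_2(x) y = 0 with P_1(x) = -2 and P_2(x) = -1/x - 12/x^2.
x = 0 is a singular point because the y-coefficient -1/x - 12/x^2 has a pole at x = 0.
It is a regular singular point because x P_1(x) = p(x) = -2x and x^2 P_2(x) = q(x) = -x - 12 are polynomials, hence analytic at x = 0.
p(0) = 0,  q(0) = -12.
Indicial equation: r(r-1) + p(0) r + q(0) = 0, i.e. r^2 + (p(0) - 1) r + q(0) = 0, i.e. r^2 - 1 r - 12 = 0.
Discriminant: (-1)^2 - 4(-12) = 49, so r = (1 ± 7)/2.
Solving: r_1 = 4, r_2 = -3.

indicial: r^2 - 1 r - 12 = 0; roots r_1 = 4, r_2 = -3


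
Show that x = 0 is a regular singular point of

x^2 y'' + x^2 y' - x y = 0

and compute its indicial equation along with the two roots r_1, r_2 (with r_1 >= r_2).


Divide by x^2 to reach normal form y'' + P_1(x) y' + P_2(x) y = 0 with P_1(x) = 1 and P_2(x) = -1/x.
x = 0 is a singular point because the y-coefficient -1/x has a pole at x = 0.
It is a regular singular point because x P_1(x) = p(x) = x and x^2 P_2(x) = q(x) = -x are polynomials, hence analytic at x = 0.
p(0) = 0,  q(0) = 0.
Indicial equation: r(r-1) + p(0) r + q(0) = 0, i.e. r^2 + (p(0) - 1) r + q(0) = 0, i.e. r^2 - 1 r = 0.
Discriminant: (-1)^2 - 4(0) = 1, so r = (1 ± 1)/2.
Solving: r_1 = 1, r_2 = 0.

indicial: r^2 - 1 r = 0; roots r_1 = 1, r_2 = 0


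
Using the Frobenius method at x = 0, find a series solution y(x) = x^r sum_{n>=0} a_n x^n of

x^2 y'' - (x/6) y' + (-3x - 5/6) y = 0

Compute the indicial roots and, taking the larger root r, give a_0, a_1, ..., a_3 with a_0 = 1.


Write in Frobenius form y'' + (p(x)/x) y' + (q(x)/x^2) y = 0:
  p(x) = -1/6,  q(x) = -3x - 5/6.
Indicial equation: r(r-1) + (-1/6) r + (-5/6) = 0 -> roots r_1 = 5/3, r_2 = -1/2.
Take r = r_1 = 5/3. Let y(x) = x^r sum_{n>=0} a_n x^n with a_0 = 1.
Substitute y = x^r sum a_n x^n and match x^{r+n}. The recurrence is
  D(n) a_n - 3 a_{n-1} = 0,  where D(n) = (r+n)(r+n-1) + (-1/6)(r+n) + (-5/6).
  a_n = 3 / D(n) * a_{n-1}.
Since the indicial polynomial factors as (r - r_1)(r - r_2), D(n) = (r_1 + n - r_1)(r_1 + n - r_2) = n(n + 13/6).
Evaluating step by step (a_0 = 1):
  n = 1: D(1) = 1(1 + 13/6) = 19/6; numerator = 3(1) = 3; a_1 = (3)/(19/6) = 18/19
  n = 2: D(2) = 2(2 + 13/6) = 25/3; numerator = 3(18/19) = 54/19; a_2 = (54/19)/(25/3) = 162/475
  n = 3: D(3) = 3(3 + 13/6) = 31/2; numerator = 3(162/475) = 486/475; a_3 = (486/475)/(31/2) = 972/14725

r = 5/3; a_0 = 1; a_1 = 18/19; a_2 = 162/475; a_3 = 972/14725
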